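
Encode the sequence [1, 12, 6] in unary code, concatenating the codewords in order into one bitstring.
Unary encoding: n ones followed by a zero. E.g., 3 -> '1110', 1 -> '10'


Encode each number as n ones followed by a terminating 0:
  1 -> 10 (2 bits)
  12 -> 1111111111110 (13 bits)
  6 -> 1111110 (7 bits)
Total length = 2 + 13 + 7 = 22 bits.

Unary([1, 12, 6]) = 1011111111111101111110 (22 bits)


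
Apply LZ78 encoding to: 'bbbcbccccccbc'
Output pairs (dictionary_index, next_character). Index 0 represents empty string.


LZ78 encoding steps:
Dictionary: {0: ''}
Step 1: w='' (idx 0), next='b' -> output (0, 'b'), add 'b' as idx 1
Step 2: w='b' (idx 1), next='b' -> output (1, 'b'), add 'bb' as idx 2
Step 3: w='' (idx 0), next='c' -> output (0, 'c'), add 'c' as idx 3
Step 4: w='b' (idx 1), next='c' -> output (1, 'c'), add 'bc' as idx 4
Step 5: w='c' (idx 3), next='c' -> output (3, 'c'), add 'cc' as idx 5
Step 6: w='cc' (idx 5), next='c' -> output (5, 'c'), add 'ccc' as idx 6
Step 7: w='bc' (idx 4), end of input -> output (4, '')


Encoded: [(0, 'b'), (1, 'b'), (0, 'c'), (1, 'c'), (3, 'c'), (5, 'c'), (4, '')]


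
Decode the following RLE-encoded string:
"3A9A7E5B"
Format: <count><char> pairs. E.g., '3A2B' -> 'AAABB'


Expanding each <count><char> pair:
  3A -> 'AAA'
  9A -> 'AAAAAAAAA'
  7E -> 'EEEEEEE'
  5B -> 'BBBBB'

Decoded = AAAAAAAAAAAAEEEEEEEBBBBB


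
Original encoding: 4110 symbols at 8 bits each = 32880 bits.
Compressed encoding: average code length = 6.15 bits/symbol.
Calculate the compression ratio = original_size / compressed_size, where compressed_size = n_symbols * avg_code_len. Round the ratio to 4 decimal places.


original_size = n_symbols * orig_bits = 4110 * 8 = 32880 bits
compressed_size = n_symbols * avg_code_len = 4110 * 6.15 = 25276.5 bits
ratio = original_size / compressed_size = 32880 / 25276.5 = 1.3008

Compression ratio = 1.3008


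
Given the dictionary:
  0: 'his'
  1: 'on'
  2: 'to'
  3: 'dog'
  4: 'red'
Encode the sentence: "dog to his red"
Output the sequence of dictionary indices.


Look up each word in the dictionary:
  'dog' -> 3
  'to' -> 2
  'his' -> 0
  'red' -> 4

Encoded: [3, 2, 0, 4]


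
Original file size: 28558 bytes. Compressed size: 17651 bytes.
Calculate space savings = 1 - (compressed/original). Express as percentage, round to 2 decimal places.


ratio = compressed/original = 17651/28558 = 0.618075
savings = 1 - ratio = 1 - 0.618075 = 0.381925
as a percentage: 0.381925 * 100 = 38.19%

Space savings = 1 - 17651/28558 = 38.19%


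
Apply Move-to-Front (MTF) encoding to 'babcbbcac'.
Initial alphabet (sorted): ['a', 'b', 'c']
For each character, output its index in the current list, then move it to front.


MTF encoding:
'b': index 1 in ['a', 'b', 'c'] -> ['b', 'a', 'c']
'a': index 1 in ['b', 'a', 'c'] -> ['a', 'b', 'c']
'b': index 1 in ['a', 'b', 'c'] -> ['b', 'a', 'c']
'c': index 2 in ['b', 'a', 'c'] -> ['c', 'b', 'a']
'b': index 1 in ['c', 'b', 'a'] -> ['b', 'c', 'a']
'b': index 0 in ['b', 'c', 'a'] -> ['b', 'c', 'a']
'c': index 1 in ['b', 'c', 'a'] -> ['c', 'b', 'a']
'a': index 2 in ['c', 'b', 'a'] -> ['a', 'c', 'b']
'c': index 1 in ['a', 'c', 'b'] -> ['c', 'a', 'b']


Output: [1, 1, 1, 2, 1, 0, 1, 2, 1]


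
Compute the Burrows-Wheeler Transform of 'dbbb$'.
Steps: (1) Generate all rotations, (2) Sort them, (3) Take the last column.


Rotations (sorted):
  0: $dbbb -> last char: b
  1: b$dbb -> last char: b
  2: bb$db -> last char: b
  3: bbb$d -> last char: d
  4: dbbb$ -> last char: $


BWT = bbbd$


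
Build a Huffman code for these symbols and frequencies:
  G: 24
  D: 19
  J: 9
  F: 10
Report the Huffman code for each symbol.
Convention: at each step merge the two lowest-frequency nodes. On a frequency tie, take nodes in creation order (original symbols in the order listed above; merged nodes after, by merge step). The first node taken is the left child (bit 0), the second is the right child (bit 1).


Huffman tree construction:
Step 1: Merge J(9) + F(10) = 19
Step 2: Merge D(19) + (J+F)(19) = 38
Step 3: Merge G(24) + (D+(J+F))(38) = 62
Read each symbol's code off the tree from the root (left child = 0, right child = 1).

Codes:
  G: 0 (length 1)
  D: 10 (length 2)
  J: 110 (length 3)
  F: 111 (length 3)
Average code length: 119/62 = 1.9194 bits/symbol


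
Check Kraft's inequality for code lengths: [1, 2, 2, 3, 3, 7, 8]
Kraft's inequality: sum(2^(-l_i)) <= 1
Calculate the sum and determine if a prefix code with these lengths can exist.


Sum = 2^(-1) + 2^(-2) + 2^(-2) + 2^(-3) + 2^(-3) + 2^(-7) + 2^(-8)
    = 0.5 + 0.25 + 0.25 + 0.125 + 0.125 + 0.0078125 + 0.00390625
    = 323/256 = 1.26171875
Since 1.26171875 > 1, Kraft's inequality is NOT satisfied.
A prefix code with these lengths CANNOT exist.

Kraft sum = 1.26171875. Not satisfied.


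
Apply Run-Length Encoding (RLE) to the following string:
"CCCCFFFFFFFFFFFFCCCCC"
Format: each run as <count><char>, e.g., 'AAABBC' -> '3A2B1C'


Scanning runs left to right:
  i=0: run of 'C' x 4 -> '4C'
  i=4: run of 'F' x 12 -> '12F'
  i=16: run of 'C' x 5 -> '5C'

RLE = 4C12F5C


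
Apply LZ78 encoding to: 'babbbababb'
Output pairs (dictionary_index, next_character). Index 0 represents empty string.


LZ78 encoding steps:
Dictionary: {0: ''}
Step 1: w='' (idx 0), next='b' -> output (0, 'b'), add 'b' as idx 1
Step 2: w='' (idx 0), next='a' -> output (0, 'a'), add 'a' as idx 2
Step 3: w='b' (idx 1), next='b' -> output (1, 'b'), add 'bb' as idx 3
Step 4: w='b' (idx 1), next='a' -> output (1, 'a'), add 'ba' as idx 4
Step 5: w='ba' (idx 4), next='b' -> output (4, 'b'), add 'bab' as idx 5
Step 6: w='b' (idx 1), end of input -> output (1, '')


Encoded: [(0, 'b'), (0, 'a'), (1, 'b'), (1, 'a'), (4, 'b'), (1, '')]


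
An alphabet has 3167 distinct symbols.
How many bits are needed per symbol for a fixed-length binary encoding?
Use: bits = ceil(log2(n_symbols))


log2(3167) = 11.6289
Bracket: 2^11 = 2048 < 3167 <= 2^12 = 4096
So ceil(log2(3167)) = 12

bits = ceil(log2(3167)) = ceil(11.6289) = 12 bits


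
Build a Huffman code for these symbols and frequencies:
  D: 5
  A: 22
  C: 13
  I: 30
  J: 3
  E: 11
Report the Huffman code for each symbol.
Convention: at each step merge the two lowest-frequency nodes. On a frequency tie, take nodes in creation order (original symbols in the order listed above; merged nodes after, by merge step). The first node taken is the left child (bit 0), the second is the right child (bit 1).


Huffman tree construction:
Step 1: Merge J(3) + D(5) = 8
Step 2: Merge (J+D)(8) + E(11) = 19
Step 3: Merge C(13) + ((J+D)+E)(19) = 32
Step 4: Merge A(22) + I(30) = 52
Step 5: Merge (C+((J+D)+E))(32) + (A+I)(52) = 84
Read each symbol's code off the tree from the root (left child = 0, right child = 1).

Codes:
  D: 0101 (length 4)
  A: 10 (length 2)
  C: 00 (length 2)
  I: 11 (length 2)
  J: 0100 (length 4)
  E: 011 (length 3)
Average code length: 195/84 = 2.3214 bits/symbol


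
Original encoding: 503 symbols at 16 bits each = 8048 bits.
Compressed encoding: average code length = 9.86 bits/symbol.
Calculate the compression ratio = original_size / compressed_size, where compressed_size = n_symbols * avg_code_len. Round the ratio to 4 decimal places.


original_size = n_symbols * orig_bits = 503 * 16 = 8048 bits
compressed_size = n_symbols * avg_code_len = 503 * 9.86 = 4959.58 bits
ratio = original_size / compressed_size = 8048 / 4959.58 = 1.6227

Compression ratio = 1.6227


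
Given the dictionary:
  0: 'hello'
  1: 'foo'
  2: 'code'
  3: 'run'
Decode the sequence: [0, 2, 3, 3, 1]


Look up each index in the dictionary:
  0 -> 'hello'
  2 -> 'code'
  3 -> 'run'
  3 -> 'run'
  1 -> 'foo'

Decoded: "hello code run run foo"


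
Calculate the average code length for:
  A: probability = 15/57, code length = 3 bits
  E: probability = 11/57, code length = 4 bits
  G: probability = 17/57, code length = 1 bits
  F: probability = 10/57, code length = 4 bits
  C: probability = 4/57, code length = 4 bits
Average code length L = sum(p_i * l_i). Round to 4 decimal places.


Weighted contributions p_i * l_i:
  A: (15/57) * 3 = 45/57
  E: (11/57) * 4 = 44/57
  G: (17/57) * 1 = 17/57
  F: (10/57) * 4 = 40/57
  C: (4/57) * 4 = 16/57
Sum = (45 + 44 + 17 + 40 + 16)/57 = 162/57

L = 162/57 = 2.8421 bits/symbol


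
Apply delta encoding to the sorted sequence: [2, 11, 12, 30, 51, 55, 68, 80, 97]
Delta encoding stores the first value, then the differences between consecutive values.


First value: 2
Deltas:
  11 - 2 = 9
  12 - 11 = 1
  30 - 12 = 18
  51 - 30 = 21
  55 - 51 = 4
  68 - 55 = 13
  80 - 68 = 12
  97 - 80 = 17


Delta encoded: [2, 9, 1, 18, 21, 4, 13, 12, 17]


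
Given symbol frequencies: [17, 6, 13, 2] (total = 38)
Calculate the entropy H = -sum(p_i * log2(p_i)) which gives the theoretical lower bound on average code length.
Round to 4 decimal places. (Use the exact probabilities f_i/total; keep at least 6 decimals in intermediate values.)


Per-symbol terms -p_i * log2(p_i) with p_i = f_i/38:
  p = 17/38 = 0.447368: log2(p) = -1.160465, -p*log2(p) = 0.519155
  p = 6/38 = 0.157895: log2(p) = -2.662965, -p*log2(p) = 0.420468
  p = 13/38 = 0.342105: log2(p) = -1.547488, -p*log2(p) = 0.529404
  p = 2/38 = 0.052632: log2(p) = -4.247928, -p*log2(p) = 0.223575
H = 0.519155 + 0.420468 + 0.529404 + 0.223575 = 1.692602

H = 1.6926 bits/symbol


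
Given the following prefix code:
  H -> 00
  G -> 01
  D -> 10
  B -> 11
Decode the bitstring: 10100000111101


Decoding step by step:
Bits 10 -> D
Bits 10 -> D
Bits 00 -> H
Bits 00 -> H
Bits 11 -> B
Bits 11 -> B
Bits 01 -> G


Decoded message: DDHHBBG


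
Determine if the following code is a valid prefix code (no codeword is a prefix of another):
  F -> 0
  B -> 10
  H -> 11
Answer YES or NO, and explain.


Checking each pair (does one codeword prefix another?):
  F='0' vs B='10': no prefix
  F='0' vs H='11': no prefix
  B='10' vs F='0': no prefix
  B='10' vs H='11': no prefix
  H='11' vs F='0': no prefix
  H='11' vs B='10': no prefix
No violation found over all pairs.

YES -- this is a valid prefix code. No codeword is a prefix of any other codeword.


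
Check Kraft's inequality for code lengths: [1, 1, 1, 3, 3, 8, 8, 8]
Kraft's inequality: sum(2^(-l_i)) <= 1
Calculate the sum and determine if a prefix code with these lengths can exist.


Sum = 2^(-1) + 2^(-1) + 2^(-1) + 2^(-3) + 2^(-3) + 2^(-8) + 2^(-8) + 2^(-8)
    = 0.5 + 0.5 + 0.5 + 0.125 + 0.125 + 0.00390625 + 0.00390625 + 0.00390625
    = 451/256 = 1.76171875
Since 1.76171875 > 1, Kraft's inequality is NOT satisfied.
A prefix code with these lengths CANNOT exist.

Kraft sum = 1.76171875. Not satisfied.


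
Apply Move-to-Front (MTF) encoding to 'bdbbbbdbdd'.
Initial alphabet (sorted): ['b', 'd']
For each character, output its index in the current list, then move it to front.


MTF encoding:
'b': index 0 in ['b', 'd'] -> ['b', 'd']
'd': index 1 in ['b', 'd'] -> ['d', 'b']
'b': index 1 in ['d', 'b'] -> ['b', 'd']
'b': index 0 in ['b', 'd'] -> ['b', 'd']
'b': index 0 in ['b', 'd'] -> ['b', 'd']
'b': index 0 in ['b', 'd'] -> ['b', 'd']
'd': index 1 in ['b', 'd'] -> ['d', 'b']
'b': index 1 in ['d', 'b'] -> ['b', 'd']
'd': index 1 in ['b', 'd'] -> ['d', 'b']
'd': index 0 in ['d', 'b'] -> ['d', 'b']


Output: [0, 1, 1, 0, 0, 0, 1, 1, 1, 0]


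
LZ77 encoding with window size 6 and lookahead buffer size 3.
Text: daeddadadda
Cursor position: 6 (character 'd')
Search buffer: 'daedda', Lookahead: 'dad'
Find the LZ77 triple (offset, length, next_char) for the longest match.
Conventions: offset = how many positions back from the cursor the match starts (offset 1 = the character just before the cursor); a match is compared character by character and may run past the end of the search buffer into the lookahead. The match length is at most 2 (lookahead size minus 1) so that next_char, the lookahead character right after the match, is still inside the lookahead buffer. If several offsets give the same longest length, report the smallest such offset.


Try each offset into the search buffer:
  offset=1 (pos 5, char 'a'): match length 0
  offset=2 (pos 4, char 'd'): match length 2
  offset=3 (pos 3, char 'd'): match length 1
  offset=4 (pos 2, char 'e'): match length 0
  offset=5 (pos 1, char 'a'): match length 0
  offset=6 (pos 0, char 'd'): match length 2
Longest match has length 2, found at offsets 2, 6; take the smallest, offset 2.
next_char = character at position 6 + 2 = 8 -> 'd'

Best match: offset=2, length=2 (matching 'da' starting at position 4)
LZ77 triple: (2, 2, 'd')


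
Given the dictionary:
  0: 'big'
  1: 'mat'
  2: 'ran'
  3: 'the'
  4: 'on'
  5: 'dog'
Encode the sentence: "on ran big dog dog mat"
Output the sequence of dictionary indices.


Look up each word in the dictionary:
  'on' -> 4
  'ran' -> 2
  'big' -> 0
  'dog' -> 5
  'dog' -> 5
  'mat' -> 1

Encoded: [4, 2, 0, 5, 5, 1]


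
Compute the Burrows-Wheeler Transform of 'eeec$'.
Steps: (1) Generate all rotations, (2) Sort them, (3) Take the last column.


Rotations (sorted):
  0: $eeec -> last char: c
  1: c$eee -> last char: e
  2: ec$ee -> last char: e
  3: eec$e -> last char: e
  4: eeec$ -> last char: $


BWT = ceee$


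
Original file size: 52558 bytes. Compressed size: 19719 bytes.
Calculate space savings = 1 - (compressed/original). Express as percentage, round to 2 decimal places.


ratio = compressed/original = 19719/52558 = 0.375186
savings = 1 - ratio = 1 - 0.375186 = 0.624814
as a percentage: 0.624814 * 100 = 62.48%

Space savings = 1 - 19719/52558 = 62.48%


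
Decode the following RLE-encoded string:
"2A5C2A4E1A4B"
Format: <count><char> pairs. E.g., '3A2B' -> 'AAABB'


Expanding each <count><char> pair:
  2A -> 'AA'
  5C -> 'CCCCC'
  2A -> 'AA'
  4E -> 'EEEE'
  1A -> 'A'
  4B -> 'BBBB'

Decoded = AACCCCCAAEEEEABBBB


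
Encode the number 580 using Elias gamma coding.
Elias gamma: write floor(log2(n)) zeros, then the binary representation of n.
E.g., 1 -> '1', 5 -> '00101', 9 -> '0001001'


num_bits = floor(log2(580)) + 1 = 10
leading_zeros = num_bits - 1 = 9
binary(580) = 1001000100

Elias gamma(580) = '000000000' + '1001000100' = 0000000001001000100 (19 bits)


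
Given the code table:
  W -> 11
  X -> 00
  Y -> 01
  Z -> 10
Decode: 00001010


Decoding:
00 -> X
00 -> X
10 -> Z
10 -> Z


Result: XXZZ


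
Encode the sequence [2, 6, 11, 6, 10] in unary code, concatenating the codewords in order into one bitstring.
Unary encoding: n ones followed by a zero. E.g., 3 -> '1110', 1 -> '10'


Encode each number as n ones followed by a terminating 0:
  2 -> 110 (3 bits)
  6 -> 1111110 (7 bits)
  11 -> 111111111110 (12 bits)
  6 -> 1111110 (7 bits)
  10 -> 11111111110 (11 bits)
Total length = 3 + 7 + 12 + 7 + 11 = 40 bits.

Unary([2, 6, 11, 6, 10]) = 1101111110111111111110111111011111111110 (40 bits)


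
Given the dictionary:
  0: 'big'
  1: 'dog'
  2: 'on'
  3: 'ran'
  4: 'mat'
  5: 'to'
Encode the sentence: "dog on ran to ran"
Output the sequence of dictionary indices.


Look up each word in the dictionary:
  'dog' -> 1
  'on' -> 2
  'ran' -> 3
  'to' -> 5
  'ran' -> 3

Encoded: [1, 2, 3, 5, 3]


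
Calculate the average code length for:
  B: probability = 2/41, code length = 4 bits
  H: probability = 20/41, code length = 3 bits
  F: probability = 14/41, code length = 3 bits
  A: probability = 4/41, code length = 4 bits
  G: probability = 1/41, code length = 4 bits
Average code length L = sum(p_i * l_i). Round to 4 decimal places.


Weighted contributions p_i * l_i:
  B: (2/41) * 4 = 8/41
  H: (20/41) * 3 = 60/41
  F: (14/41) * 3 = 42/41
  A: (4/41) * 4 = 16/41
  G: (1/41) * 4 = 4/41
Sum = (8 + 60 + 42 + 16 + 4)/41 = 130/41

L = 130/41 = 3.1707 bits/symbol


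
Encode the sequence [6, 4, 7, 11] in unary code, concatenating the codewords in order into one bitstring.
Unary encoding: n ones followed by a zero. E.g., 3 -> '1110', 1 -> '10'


Encode each number as n ones followed by a terminating 0:
  6 -> 1111110 (7 bits)
  4 -> 11110 (5 bits)
  7 -> 11111110 (8 bits)
  11 -> 111111111110 (12 bits)
Total length = 7 + 5 + 8 + 12 = 32 bits.

Unary([6, 4, 7, 11]) = 11111101111011111110111111111110 (32 bits)


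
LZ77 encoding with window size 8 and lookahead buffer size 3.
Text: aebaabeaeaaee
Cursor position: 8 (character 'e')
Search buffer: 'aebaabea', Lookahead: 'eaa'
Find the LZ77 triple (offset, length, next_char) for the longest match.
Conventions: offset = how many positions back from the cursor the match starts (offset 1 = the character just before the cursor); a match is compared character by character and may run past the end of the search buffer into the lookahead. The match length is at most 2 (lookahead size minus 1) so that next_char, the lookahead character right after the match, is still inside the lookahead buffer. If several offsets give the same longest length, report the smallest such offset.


Try each offset into the search buffer:
  offset=1 (pos 7, char 'a'): match length 0
  offset=2 (pos 6, char 'e'): match length 2
  offset=3 (pos 5, char 'b'): match length 0
  offset=4 (pos 4, char 'a'): match length 0
  offset=5 (pos 3, char 'a'): match length 0
  offset=6 (pos 2, char 'b'): match length 0
  offset=7 (pos 1, char 'e'): match length 1
  offset=8 (pos 0, char 'a'): match length 0
Longest match has length 2 at offset 2.
next_char = character at position 8 + 2 = 10 -> 'a'

Best match: offset=2, length=2 (matching 'ea' starting at position 6)
LZ77 triple: (2, 2, 'a')


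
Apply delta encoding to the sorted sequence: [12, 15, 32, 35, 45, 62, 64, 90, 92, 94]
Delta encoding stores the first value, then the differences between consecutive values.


First value: 12
Deltas:
  15 - 12 = 3
  32 - 15 = 17
  35 - 32 = 3
  45 - 35 = 10
  62 - 45 = 17
  64 - 62 = 2
  90 - 64 = 26
  92 - 90 = 2
  94 - 92 = 2


Delta encoded: [12, 3, 17, 3, 10, 17, 2, 26, 2, 2]


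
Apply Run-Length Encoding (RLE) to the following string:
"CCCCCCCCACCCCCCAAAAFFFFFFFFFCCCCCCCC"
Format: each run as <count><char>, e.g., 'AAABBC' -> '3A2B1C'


Scanning runs left to right:
  i=0: run of 'C' x 8 -> '8C'
  i=8: run of 'A' x 1 -> '1A'
  i=9: run of 'C' x 6 -> '6C'
  i=15: run of 'A' x 4 -> '4A'
  i=19: run of 'F' x 9 -> '9F'
  i=28: run of 'C' x 8 -> '8C'

RLE = 8C1A6C4A9F8C


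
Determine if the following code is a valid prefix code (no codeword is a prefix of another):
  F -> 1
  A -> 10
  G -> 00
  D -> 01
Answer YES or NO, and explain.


Checking each pair (does one codeword prefix another?):
  F='1' vs A='10': prefix -- VIOLATION

NO -- this is NOT a valid prefix code. F (1) is a prefix of A (10).


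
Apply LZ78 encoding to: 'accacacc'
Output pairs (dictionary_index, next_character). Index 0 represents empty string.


LZ78 encoding steps:
Dictionary: {0: ''}
Step 1: w='' (idx 0), next='a' -> output (0, 'a'), add 'a' as idx 1
Step 2: w='' (idx 0), next='c' -> output (0, 'c'), add 'c' as idx 2
Step 3: w='c' (idx 2), next='a' -> output (2, 'a'), add 'ca' as idx 3
Step 4: w='ca' (idx 3), next='c' -> output (3, 'c'), add 'cac' as idx 4
Step 5: w='c' (idx 2), end of input -> output (2, '')


Encoded: [(0, 'a'), (0, 'c'), (2, 'a'), (3, 'c'), (2, '')]


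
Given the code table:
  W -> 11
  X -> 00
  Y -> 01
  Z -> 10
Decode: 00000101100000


Decoding:
00 -> X
00 -> X
01 -> Y
01 -> Y
10 -> Z
00 -> X
00 -> X


Result: XXYYZXX


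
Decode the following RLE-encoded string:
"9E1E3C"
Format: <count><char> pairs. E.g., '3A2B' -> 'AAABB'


Expanding each <count><char> pair:
  9E -> 'EEEEEEEEE'
  1E -> 'E'
  3C -> 'CCC'

Decoded = EEEEEEEEEECCC


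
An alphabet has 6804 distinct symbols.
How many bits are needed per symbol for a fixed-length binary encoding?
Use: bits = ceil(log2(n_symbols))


log2(6804) = 12.7322
Bracket: 2^12 = 4096 < 6804 <= 2^13 = 8192
So ceil(log2(6804)) = 13

bits = ceil(log2(6804)) = ceil(12.7322) = 13 bits


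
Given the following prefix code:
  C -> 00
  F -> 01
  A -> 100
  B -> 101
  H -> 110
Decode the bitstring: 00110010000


Decoding step by step:
Bits 00 -> C
Bits 110 -> H
Bits 01 -> F
Bits 00 -> C
Bits 00 -> C


Decoded message: CHFCC


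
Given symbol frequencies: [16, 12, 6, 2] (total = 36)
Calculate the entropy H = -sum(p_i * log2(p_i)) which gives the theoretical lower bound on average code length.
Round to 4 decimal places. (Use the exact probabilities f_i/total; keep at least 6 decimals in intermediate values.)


Per-symbol terms -p_i * log2(p_i) with p_i = f_i/36:
  p = 16/36 = 0.444444: log2(p) = -1.169925, -p*log2(p) = 0.519967
  p = 12/36 = 0.333333: log2(p) = -1.584963, -p*log2(p) = 0.528321
  p = 6/36 = 0.166667: log2(p) = -2.584963, -p*log2(p) = 0.430827
  p = 2/36 = 0.055556: log2(p) = -4.169925, -p*log2(p) = 0.231663
H = 0.519967 + 0.528321 + 0.430827 + 0.231663 = 1.710778

H = 1.7108 bits/symbol


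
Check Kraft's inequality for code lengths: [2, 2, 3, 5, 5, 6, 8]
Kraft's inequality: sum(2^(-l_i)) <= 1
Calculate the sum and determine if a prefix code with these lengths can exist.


Sum = 2^(-2) + 2^(-2) + 2^(-3) + 2^(-5) + 2^(-5) + 2^(-6) + 2^(-8)
    = 0.25 + 0.25 + 0.125 + 0.03125 + 0.03125 + 0.015625 + 0.00390625
    = 181/256 = 0.70703125
Since 0.70703125 <= 1, Kraft's inequality IS satisfied.
A prefix code with these lengths CAN exist.

Kraft sum = 0.70703125. Satisfied.


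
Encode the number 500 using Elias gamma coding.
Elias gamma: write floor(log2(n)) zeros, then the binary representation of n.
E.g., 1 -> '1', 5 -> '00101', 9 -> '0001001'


num_bits = floor(log2(500)) + 1 = 9
leading_zeros = num_bits - 1 = 8
binary(500) = 111110100

Elias gamma(500) = '00000000' + '111110100' = 00000000111110100 (17 bits)


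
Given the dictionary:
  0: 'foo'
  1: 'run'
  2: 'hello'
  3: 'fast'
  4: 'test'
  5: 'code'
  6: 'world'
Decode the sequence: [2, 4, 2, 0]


Look up each index in the dictionary:
  2 -> 'hello'
  4 -> 'test'
  2 -> 'hello'
  0 -> 'foo'

Decoded: "hello test hello foo"


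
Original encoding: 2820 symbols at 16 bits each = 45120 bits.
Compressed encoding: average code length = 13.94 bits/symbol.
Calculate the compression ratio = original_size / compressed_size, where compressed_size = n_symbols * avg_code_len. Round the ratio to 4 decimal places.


original_size = n_symbols * orig_bits = 2820 * 16 = 45120 bits
compressed_size = n_symbols * avg_code_len = 2820 * 13.94 = 39310.8 bits
ratio = original_size / compressed_size = 45120 / 39310.8 = 1.1478

Compression ratio = 1.1478


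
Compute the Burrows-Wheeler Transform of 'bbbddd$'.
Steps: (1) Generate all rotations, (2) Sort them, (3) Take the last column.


Rotations (sorted):
  0: $bbbddd -> last char: d
  1: bbbddd$ -> last char: $
  2: bbddd$b -> last char: b
  3: bddd$bb -> last char: b
  4: d$bbbdd -> last char: d
  5: dd$bbbd -> last char: d
  6: ddd$bbb -> last char: b


BWT = d$bbddb


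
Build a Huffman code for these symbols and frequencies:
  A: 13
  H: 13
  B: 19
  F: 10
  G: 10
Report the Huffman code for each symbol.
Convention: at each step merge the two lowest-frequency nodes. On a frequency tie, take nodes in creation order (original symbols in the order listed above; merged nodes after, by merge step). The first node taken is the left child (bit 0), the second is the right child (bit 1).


Huffman tree construction:
Step 1: Merge F(10) + G(10) = 20
Step 2: Merge A(13) + H(13) = 26
Step 3: Merge B(19) + (F+G)(20) = 39
Step 4: Merge (A+H)(26) + (B+(F+G))(39) = 65
Read each symbol's code off the tree from the root (left child = 0, right child = 1).

Codes:
  A: 00 (length 2)
  H: 01 (length 2)
  B: 10 (length 2)
  F: 110 (length 3)
  G: 111 (length 3)
Average code length: 150/65 = 2.3077 bits/symbol


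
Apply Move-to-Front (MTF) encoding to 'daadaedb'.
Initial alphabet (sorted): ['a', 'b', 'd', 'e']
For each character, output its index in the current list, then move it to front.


MTF encoding:
'd': index 2 in ['a', 'b', 'd', 'e'] -> ['d', 'a', 'b', 'e']
'a': index 1 in ['d', 'a', 'b', 'e'] -> ['a', 'd', 'b', 'e']
'a': index 0 in ['a', 'd', 'b', 'e'] -> ['a', 'd', 'b', 'e']
'd': index 1 in ['a', 'd', 'b', 'e'] -> ['d', 'a', 'b', 'e']
'a': index 1 in ['d', 'a', 'b', 'e'] -> ['a', 'd', 'b', 'e']
'e': index 3 in ['a', 'd', 'b', 'e'] -> ['e', 'a', 'd', 'b']
'd': index 2 in ['e', 'a', 'd', 'b'] -> ['d', 'e', 'a', 'b']
'b': index 3 in ['d', 'e', 'a', 'b'] -> ['b', 'd', 'e', 'a']


Output: [2, 1, 0, 1, 1, 3, 2, 3]


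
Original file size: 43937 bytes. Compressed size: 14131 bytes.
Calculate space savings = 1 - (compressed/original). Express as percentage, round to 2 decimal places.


ratio = compressed/original = 14131/43937 = 0.32162
savings = 1 - ratio = 1 - 0.32162 = 0.67838
as a percentage: 0.67838 * 100 = 67.84%

Space savings = 1 - 14131/43937 = 67.84%


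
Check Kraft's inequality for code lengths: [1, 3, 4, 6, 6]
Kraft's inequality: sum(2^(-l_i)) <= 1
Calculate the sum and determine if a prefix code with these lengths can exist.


Sum = 2^(-1) + 2^(-3) + 2^(-4) + 2^(-6) + 2^(-6)
    = 0.5 + 0.125 + 0.0625 + 0.015625 + 0.015625
    = 46/64 = 0.71875
Since 0.71875 <= 1, Kraft's inequality IS satisfied.
A prefix code with these lengths CAN exist.

Kraft sum = 0.71875. Satisfied.


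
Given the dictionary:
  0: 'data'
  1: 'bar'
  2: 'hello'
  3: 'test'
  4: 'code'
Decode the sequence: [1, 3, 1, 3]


Look up each index in the dictionary:
  1 -> 'bar'
  3 -> 'test'
  1 -> 'bar'
  3 -> 'test'

Decoded: "bar test bar test"


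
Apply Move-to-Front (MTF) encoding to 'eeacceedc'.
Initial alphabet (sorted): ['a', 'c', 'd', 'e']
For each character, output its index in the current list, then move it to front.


MTF encoding:
'e': index 3 in ['a', 'c', 'd', 'e'] -> ['e', 'a', 'c', 'd']
'e': index 0 in ['e', 'a', 'c', 'd'] -> ['e', 'a', 'c', 'd']
'a': index 1 in ['e', 'a', 'c', 'd'] -> ['a', 'e', 'c', 'd']
'c': index 2 in ['a', 'e', 'c', 'd'] -> ['c', 'a', 'e', 'd']
'c': index 0 in ['c', 'a', 'e', 'd'] -> ['c', 'a', 'e', 'd']
'e': index 2 in ['c', 'a', 'e', 'd'] -> ['e', 'c', 'a', 'd']
'e': index 0 in ['e', 'c', 'a', 'd'] -> ['e', 'c', 'a', 'd']
'd': index 3 in ['e', 'c', 'a', 'd'] -> ['d', 'e', 'c', 'a']
'c': index 2 in ['d', 'e', 'c', 'a'] -> ['c', 'd', 'e', 'a']


Output: [3, 0, 1, 2, 0, 2, 0, 3, 2]


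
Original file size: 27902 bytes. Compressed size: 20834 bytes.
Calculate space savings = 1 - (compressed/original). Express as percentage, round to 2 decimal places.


ratio = compressed/original = 20834/27902 = 0.746685
savings = 1 - ratio = 1 - 0.746685 = 0.253315
as a percentage: 0.253315 * 100 = 25.33%

Space savings = 1 - 20834/27902 = 25.33%


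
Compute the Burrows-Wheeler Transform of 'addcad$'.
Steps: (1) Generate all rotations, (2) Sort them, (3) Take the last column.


Rotations (sorted):
  0: $addcad -> last char: d
  1: ad$addc -> last char: c
  2: addcad$ -> last char: $
  3: cad$add -> last char: d
  4: d$addca -> last char: a
  5: dcad$ad -> last char: d
  6: ddcad$a -> last char: a


BWT = dc$dada


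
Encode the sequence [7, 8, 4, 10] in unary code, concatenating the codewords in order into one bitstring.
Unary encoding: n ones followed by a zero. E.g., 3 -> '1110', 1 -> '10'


Encode each number as n ones followed by a terminating 0:
  7 -> 11111110 (8 bits)
  8 -> 111111110 (9 bits)
  4 -> 11110 (5 bits)
  10 -> 11111111110 (11 bits)
Total length = 8 + 9 + 5 + 11 = 33 bits.

Unary([7, 8, 4, 10]) = 111111101111111101111011111111110 (33 bits)


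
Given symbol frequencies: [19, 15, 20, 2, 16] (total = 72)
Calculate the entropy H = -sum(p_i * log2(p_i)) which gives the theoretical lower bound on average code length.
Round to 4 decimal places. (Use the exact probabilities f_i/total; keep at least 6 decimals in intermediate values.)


Per-symbol terms -p_i * log2(p_i) with p_i = f_i/72:
  p = 19/72 = 0.263889: log2(p) = -1.921997, -p*log2(p) = 0.507194
  p = 15/72 = 0.208333: log2(p) = -2.263034, -p*log2(p) = 0.471466
  p = 20/72 = 0.277778: log2(p) = -1.847997, -p*log2(p) = 0.513332
  p = 2/72 = 0.027778: log2(p) = -5.169925, -p*log2(p) = 0.143609
  p = 16/72 = 0.222222: log2(p) = -2.169925, -p*log2(p) = 0.482206
H = 0.507194 + 0.471466 + 0.513332 + 0.143609 + 0.482206 = 2.117807

H = 2.1178 bits/symbol


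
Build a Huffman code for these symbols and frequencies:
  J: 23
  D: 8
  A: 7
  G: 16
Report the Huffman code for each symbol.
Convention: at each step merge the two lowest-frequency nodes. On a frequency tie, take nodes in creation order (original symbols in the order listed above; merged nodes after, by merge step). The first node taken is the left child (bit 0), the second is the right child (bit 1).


Huffman tree construction:
Step 1: Merge A(7) + D(8) = 15
Step 2: Merge (A+D)(15) + G(16) = 31
Step 3: Merge J(23) + ((A+D)+G)(31) = 54
Read each symbol's code off the tree from the root (left child = 0, right child = 1).

Codes:
  J: 0 (length 1)
  D: 101 (length 3)
  A: 100 (length 3)
  G: 11 (length 2)
Average code length: 100/54 = 1.8519 bits/symbol


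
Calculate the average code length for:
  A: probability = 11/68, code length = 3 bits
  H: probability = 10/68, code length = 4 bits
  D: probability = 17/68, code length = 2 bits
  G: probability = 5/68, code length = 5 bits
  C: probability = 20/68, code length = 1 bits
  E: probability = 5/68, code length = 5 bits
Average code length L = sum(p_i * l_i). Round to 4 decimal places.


Weighted contributions p_i * l_i:
  A: (11/68) * 3 = 33/68
  H: (10/68) * 4 = 40/68
  D: (17/68) * 2 = 34/68
  G: (5/68) * 5 = 25/68
  C: (20/68) * 1 = 20/68
  E: (5/68) * 5 = 25/68
Sum = (33 + 40 + 34 + 25 + 20 + 25)/68 = 177/68

L = 177/68 = 2.6029 bits/symbol


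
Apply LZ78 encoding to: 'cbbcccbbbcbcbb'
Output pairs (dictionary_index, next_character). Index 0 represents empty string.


LZ78 encoding steps:
Dictionary: {0: ''}
Step 1: w='' (idx 0), next='c' -> output (0, 'c'), add 'c' as idx 1
Step 2: w='' (idx 0), next='b' -> output (0, 'b'), add 'b' as idx 2
Step 3: w='b' (idx 2), next='c' -> output (2, 'c'), add 'bc' as idx 3
Step 4: w='c' (idx 1), next='c' -> output (1, 'c'), add 'cc' as idx 4
Step 5: w='b' (idx 2), next='b' -> output (2, 'b'), add 'bb' as idx 5
Step 6: w='bc' (idx 3), next='b' -> output (3, 'b'), add 'bcb' as idx 6
Step 7: w='c' (idx 1), next='b' -> output (1, 'b'), add 'cb' as idx 7
Step 8: w='b' (idx 2), end of input -> output (2, '')


Encoded: [(0, 'c'), (0, 'b'), (2, 'c'), (1, 'c'), (2, 'b'), (3, 'b'), (1, 'b'), (2, '')]


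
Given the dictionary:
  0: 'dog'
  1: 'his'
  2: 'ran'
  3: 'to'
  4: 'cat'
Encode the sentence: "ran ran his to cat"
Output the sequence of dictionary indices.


Look up each word in the dictionary:
  'ran' -> 2
  'ran' -> 2
  'his' -> 1
  'to' -> 3
  'cat' -> 4

Encoded: [2, 2, 1, 3, 4]


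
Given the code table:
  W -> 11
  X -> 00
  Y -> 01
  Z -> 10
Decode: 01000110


Decoding:
01 -> Y
00 -> X
01 -> Y
10 -> Z


Result: YXYZ


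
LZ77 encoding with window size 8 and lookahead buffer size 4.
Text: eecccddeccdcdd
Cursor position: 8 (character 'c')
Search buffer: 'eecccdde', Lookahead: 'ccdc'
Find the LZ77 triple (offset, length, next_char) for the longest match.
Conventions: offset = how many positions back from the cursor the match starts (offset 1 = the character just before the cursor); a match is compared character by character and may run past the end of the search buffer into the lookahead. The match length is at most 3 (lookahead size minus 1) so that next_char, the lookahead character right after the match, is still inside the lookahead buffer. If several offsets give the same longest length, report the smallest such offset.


Try each offset into the search buffer:
  offset=1 (pos 7, char 'e'): match length 0
  offset=2 (pos 6, char 'd'): match length 0
  offset=3 (pos 5, char 'd'): match length 0
  offset=4 (pos 4, char 'c'): match length 1
  offset=5 (pos 3, char 'c'): match length 3
  offset=6 (pos 2, char 'c'): match length 2
  offset=7 (pos 1, char 'e'): match length 0
  offset=8 (pos 0, char 'e'): match length 0
Longest match has length 3 at offset 5.
next_char = character at position 8 + 3 = 11 -> 'c'

Best match: offset=5, length=3 (matching 'ccd' starting at position 3)
LZ77 triple: (5, 3, 'c')


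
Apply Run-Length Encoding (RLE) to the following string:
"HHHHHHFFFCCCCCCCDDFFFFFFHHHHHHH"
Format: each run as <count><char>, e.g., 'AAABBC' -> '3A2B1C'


Scanning runs left to right:
  i=0: run of 'H' x 6 -> '6H'
  i=6: run of 'F' x 3 -> '3F'
  i=9: run of 'C' x 7 -> '7C'
  i=16: run of 'D' x 2 -> '2D'
  i=18: run of 'F' x 6 -> '6F'
  i=24: run of 'H' x 7 -> '7H'

RLE = 6H3F7C2D6F7H


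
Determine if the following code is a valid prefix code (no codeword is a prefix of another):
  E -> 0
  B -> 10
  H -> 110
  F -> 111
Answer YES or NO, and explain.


Checking each pair (does one codeword prefix another?):
  E='0' vs B='10': no prefix
  E='0' vs H='110': no prefix
  E='0' vs F='111': no prefix
  B='10' vs E='0': no prefix
  B='10' vs H='110': no prefix
  B='10' vs F='111': no prefix
  H='110' vs E='0': no prefix
  H='110' vs B='10': no prefix
  H='110' vs F='111': no prefix
  F='111' vs E='0': no prefix
  F='111' vs B='10': no prefix
  F='111' vs H='110': no prefix
No violation found over all pairs.

YES -- this is a valid prefix code. No codeword is a prefix of any other codeword.


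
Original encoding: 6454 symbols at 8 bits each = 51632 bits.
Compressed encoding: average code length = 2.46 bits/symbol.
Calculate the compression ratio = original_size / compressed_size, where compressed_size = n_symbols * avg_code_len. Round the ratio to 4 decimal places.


original_size = n_symbols * orig_bits = 6454 * 8 = 51632 bits
compressed_size = n_symbols * avg_code_len = 6454 * 2.46 = 15876.84 bits
ratio = original_size / compressed_size = 51632 / 15876.84 = 3.252

Compression ratio = 3.252


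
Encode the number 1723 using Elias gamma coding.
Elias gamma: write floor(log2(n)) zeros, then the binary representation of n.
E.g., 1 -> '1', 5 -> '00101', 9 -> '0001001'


num_bits = floor(log2(1723)) + 1 = 11
leading_zeros = num_bits - 1 = 10
binary(1723) = 11010111011

Elias gamma(1723) = '0000000000' + '11010111011' = 000000000011010111011 (21 bits)


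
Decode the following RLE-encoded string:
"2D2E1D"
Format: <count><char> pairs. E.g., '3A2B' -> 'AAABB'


Expanding each <count><char> pair:
  2D -> 'DD'
  2E -> 'EE'
  1D -> 'D'

Decoded = DDEED


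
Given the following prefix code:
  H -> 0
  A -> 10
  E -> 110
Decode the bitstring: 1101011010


Decoding step by step:
Bits 110 -> E
Bits 10 -> A
Bits 110 -> E
Bits 10 -> A


Decoded message: EAEA


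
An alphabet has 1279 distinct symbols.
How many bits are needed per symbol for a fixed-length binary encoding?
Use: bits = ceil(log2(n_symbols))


log2(1279) = 10.3208
Bracket: 2^10 = 1024 < 1279 <= 2^11 = 2048
So ceil(log2(1279)) = 11

bits = ceil(log2(1279)) = ceil(10.3208) = 11 bits


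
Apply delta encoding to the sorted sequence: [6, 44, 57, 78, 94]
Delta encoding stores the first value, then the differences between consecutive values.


First value: 6
Deltas:
  44 - 6 = 38
  57 - 44 = 13
  78 - 57 = 21
  94 - 78 = 16


Delta encoded: [6, 38, 13, 21, 16]


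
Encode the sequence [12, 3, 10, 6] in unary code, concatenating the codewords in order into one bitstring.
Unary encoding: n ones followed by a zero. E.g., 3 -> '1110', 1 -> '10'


Encode each number as n ones followed by a terminating 0:
  12 -> 1111111111110 (13 bits)
  3 -> 1110 (4 bits)
  10 -> 11111111110 (11 bits)
  6 -> 1111110 (7 bits)
Total length = 13 + 4 + 11 + 7 = 35 bits.

Unary([12, 3, 10, 6]) = 11111111111101110111111111101111110 (35 bits)


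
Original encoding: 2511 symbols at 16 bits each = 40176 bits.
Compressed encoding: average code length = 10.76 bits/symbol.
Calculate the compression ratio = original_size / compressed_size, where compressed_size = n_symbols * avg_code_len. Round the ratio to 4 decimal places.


original_size = n_symbols * orig_bits = 2511 * 16 = 40176 bits
compressed_size = n_symbols * avg_code_len = 2511 * 10.76 = 27018.36 bits
ratio = original_size / compressed_size = 40176 / 27018.36 = 1.487

Compression ratio = 1.487


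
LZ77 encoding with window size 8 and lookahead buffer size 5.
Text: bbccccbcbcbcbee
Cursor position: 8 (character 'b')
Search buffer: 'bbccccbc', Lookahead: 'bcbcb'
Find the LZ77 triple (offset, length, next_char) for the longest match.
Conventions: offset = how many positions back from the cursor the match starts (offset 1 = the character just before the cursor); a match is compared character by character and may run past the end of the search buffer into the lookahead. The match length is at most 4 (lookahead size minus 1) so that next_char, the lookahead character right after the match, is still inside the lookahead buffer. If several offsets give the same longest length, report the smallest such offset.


Try each offset into the search buffer:
  offset=1 (pos 7, char 'c'): match length 0
  offset=2 (pos 6, char 'b'): match length 4
  offset=3 (pos 5, char 'c'): match length 0
  offset=4 (pos 4, char 'c'): match length 0
  offset=5 (pos 3, char 'c'): match length 0
  offset=6 (pos 2, char 'c'): match length 0
  offset=7 (pos 1, char 'b'): match length 2
  offset=8 (pos 0, char 'b'): match length 1
Longest match has length 4 at offset 2.
next_char = character at position 8 + 4 = 12 -> 'b'

Best match: offset=2, length=4 (matching 'bcbc' starting at position 6)
LZ77 triple: (2, 4, 'b')


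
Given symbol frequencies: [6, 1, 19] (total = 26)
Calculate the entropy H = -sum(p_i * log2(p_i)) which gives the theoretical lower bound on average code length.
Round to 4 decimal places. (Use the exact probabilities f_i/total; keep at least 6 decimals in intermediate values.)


Per-symbol terms -p_i * log2(p_i) with p_i = f_i/26:
  p = 6/26 = 0.230769: log2(p) = -2.115477, -p*log2(p) = 0.488187
  p = 1/26 = 0.038462: log2(p) = -4.700440, -p*log2(p) = 0.180786
  p = 19/26 = 0.730769: log2(p) = -0.452512, -p*log2(p) = 0.330682
H = 0.488187 + 0.180786 + 0.330682 = 0.999655

H = 0.9997 bits/symbol


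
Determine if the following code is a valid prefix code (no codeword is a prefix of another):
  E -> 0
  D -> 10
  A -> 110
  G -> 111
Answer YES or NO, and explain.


Checking each pair (does one codeword prefix another?):
  E='0' vs D='10': no prefix
  E='0' vs A='110': no prefix
  E='0' vs G='111': no prefix
  D='10' vs E='0': no prefix
  D='10' vs A='110': no prefix
  D='10' vs G='111': no prefix
  A='110' vs E='0': no prefix
  A='110' vs D='10': no prefix
  A='110' vs G='111': no prefix
  G='111' vs E='0': no prefix
  G='111' vs D='10': no prefix
  G='111' vs A='110': no prefix
No violation found over all pairs.

YES -- this is a valid prefix code. No codeword is a prefix of any other codeword.


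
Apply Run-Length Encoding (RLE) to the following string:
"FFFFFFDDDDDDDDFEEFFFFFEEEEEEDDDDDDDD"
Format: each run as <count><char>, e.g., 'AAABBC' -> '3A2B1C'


Scanning runs left to right:
  i=0: run of 'F' x 6 -> '6F'
  i=6: run of 'D' x 8 -> '8D'
  i=14: run of 'F' x 1 -> '1F'
  i=15: run of 'E' x 2 -> '2E'
  i=17: run of 'F' x 5 -> '5F'
  i=22: run of 'E' x 6 -> '6E'
  i=28: run of 'D' x 8 -> '8D'

RLE = 6F8D1F2E5F6E8D


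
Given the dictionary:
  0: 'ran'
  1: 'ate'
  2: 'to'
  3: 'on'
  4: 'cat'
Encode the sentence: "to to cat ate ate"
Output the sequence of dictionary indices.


Look up each word in the dictionary:
  'to' -> 2
  'to' -> 2
  'cat' -> 4
  'ate' -> 1
  'ate' -> 1

Encoded: [2, 2, 4, 1, 1]


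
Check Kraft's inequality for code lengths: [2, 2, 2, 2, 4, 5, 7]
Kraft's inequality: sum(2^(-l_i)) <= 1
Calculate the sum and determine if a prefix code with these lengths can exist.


Sum = 2^(-2) + 2^(-2) + 2^(-2) + 2^(-2) + 2^(-4) + 2^(-5) + 2^(-7)
    = 0.25 + 0.25 + 0.25 + 0.25 + 0.0625 + 0.03125 + 0.0078125
    = 141/128 = 1.1015625
Since 1.1015625 > 1, Kraft's inequality is NOT satisfied.
A prefix code with these lengths CANNOT exist.

Kraft sum = 1.1015625. Not satisfied.


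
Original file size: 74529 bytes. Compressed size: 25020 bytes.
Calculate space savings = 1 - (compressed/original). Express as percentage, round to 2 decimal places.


ratio = compressed/original = 25020/74529 = 0.335708
savings = 1 - ratio = 1 - 0.335708 = 0.664292
as a percentage: 0.664292 * 100 = 66.43%

Space savings = 1 - 25020/74529 = 66.43%
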